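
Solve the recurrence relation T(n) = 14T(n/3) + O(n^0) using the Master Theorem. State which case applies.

Master Theorem for T(n) = 14T(n/3) + O(n^0):

a = 14, b = 3, c = 0
log_b(a) = log_3(14) = 2.4022

Case 1: c = 0 < log_3(14) = 2.4022
T(n) = O(n^(log_3 14))

For T(n) = 14T(n/3) + O(n^0): log_3(14) = 2.4022. This is Case 1 of the Master Theorem (c < log_b(a), work dominated by leaves), giving O(n^(log_3 14)).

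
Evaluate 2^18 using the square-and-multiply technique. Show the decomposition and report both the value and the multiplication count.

Computing 2^18 by squaring (build up from 2^1; each line after the first costs one multiplication):

2^1 = 2
2^2 = (2^1)^2 = 2^2 = 4
2^4 = (2^2)^2 = 4^2 = 16
2^8 = (2^4)^2 = 16^2 = 256
2^9 = 2 * 2^8 = 2 * 256 = 512
2^18 = (2^9)^2 = 512^2 = 262144

Result: 262144
Multiplications needed: 5 (5 lines after 2^1)

2^18 = 262144. Using exponentiation by squaring, this requires 5 multiplications. The key idea: if the exponent is even, square the half-power; if odd, multiply by the base once.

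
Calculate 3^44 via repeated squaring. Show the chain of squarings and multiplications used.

Computing 3^44 by squaring (build up from 3^1; each line after the first costs one multiplication):

3^1 = 3
3^2 = (3^1)^2 = 3^2 = 9
3^4 = (3^2)^2 = 9^2 = 81
3^5 = 3 * 3^4 = 3 * 81 = 243
3^10 = (3^5)^2 = 243^2 = 59049
3^11 = 3 * 3^10 = 3 * 59049 = 177147
3^22 = (3^11)^2 = 177147^2 = 31381059609
3^44 = (3^22)^2 = 31381059609^2 = 984770902183611232881

Result: 984770902183611232881
Multiplications needed: 7 (7 lines after 3^1)

3^44 = 984770902183611232881. Using exponentiation by squaring, this requires 7 multiplications. The key idea: if the exponent is even, square the half-power; if odd, multiply by the base once.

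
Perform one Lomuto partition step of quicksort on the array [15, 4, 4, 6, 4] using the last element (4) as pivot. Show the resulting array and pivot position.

Lomuto partition with pivot = 4:

Initial array: [15, 4, 4, 6, 4]

arr[0]=15 > 4: no swap
arr[1]=4 <= 4: swap with position 0, array becomes [4, 15, 4, 6, 4]
arr[2]=4 <= 4: swap with position 1, array becomes [4, 4, 15, 6, 4]
arr[3]=6 > 4: no swap

Place pivot at position 2: [4, 4, 4, 6, 15]
Pivot position: 2

After partitioning with pivot 4, the array becomes [4, 4, 4, 6, 15]. The pivot is placed at index 2. All elements to the left of the pivot are <= 4, and all elements to the right are > 4.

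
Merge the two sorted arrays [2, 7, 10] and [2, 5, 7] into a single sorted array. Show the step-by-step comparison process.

Merging process:

Compare 2 vs 2: take 2 from left. Merged: [2]
Compare 7 vs 2: take 2 from right. Merged: [2, 2]
Compare 7 vs 5: take 5 from right. Merged: [2, 2, 5]
Compare 7 vs 7: take 7 from left. Merged: [2, 2, 5, 7]
Compare 10 vs 7: take 7 from right. Merged: [2, 2, 5, 7, 7]
Append remaining from left: [10]. Merged: [2, 2, 5, 7, 7, 10]

Final merged array: [2, 2, 5, 7, 7, 10]
Total comparisons: 5

The merged array is [2, 2, 5, 7, 7, 10], requiring 5 comparisons. The merge step runs in O(n) time where n is the total number of elements.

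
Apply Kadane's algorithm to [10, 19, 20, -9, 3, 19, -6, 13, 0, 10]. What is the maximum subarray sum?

Using Kadane's algorithm on [10, 19, 20, -9, 3, 19, -6, 13, 0, 10]:

Scanning through the array:
Position 1 (value 19): max_ending_here = 29, max_so_far = 29
Position 2 (value 20): max_ending_here = 49, max_so_far = 49
Position 3 (value -9): max_ending_here = 40, max_so_far = 49
Position 4 (value 3): max_ending_here = 43, max_so_far = 49
Position 5 (value 19): max_ending_here = 62, max_so_far = 62
Position 6 (value -6): max_ending_here = 56, max_so_far = 62
Position 7 (value 13): max_ending_here = 69, max_so_far = 69
Position 8 (value 0): max_ending_here = 69, max_so_far = 69
Position 9 (value 10): max_ending_here = 79, max_so_far = 79

Maximum subarray: [10, 19, 20, -9, 3, 19, -6, 13, 0, 10]
Maximum sum: 79

The maximum subarray is [10, 19, 20, -9, 3, 19, -6, 13, 0, 10] with sum 79. This subarray runs from index 0 to index 9.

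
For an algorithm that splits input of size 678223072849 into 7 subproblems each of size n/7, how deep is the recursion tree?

For divide and conquer with division factor 7:

Problem sizes at each level:
Level 0: 678223072849
Level 1: 96889010407
Level 2: 13841287201
Level 3: 1977326743
Level 4: 282475249
Level 5: 40353607
Level 6: 5764801
Level 7: 823543
Level 8: 117649
Level 9: 16807
Level 10: 2401
Level 11: 343
Level 12: 49
Level 13: 7
Level 14: 1

The root is level 0 and the size-1 base case is level 14 (the tree spans levels 0 through 14, i.e. 15 levels counting the root), so the depth is the number of divisions: log_7(678223072849) = 14

The recursion tree depth is log_7(678223072849) = 14. At each level, the problem size is divided by 7, so it takes 14 divisions to reduce to a base case of size 1. The algorithm makes 7 recursive calls at each level.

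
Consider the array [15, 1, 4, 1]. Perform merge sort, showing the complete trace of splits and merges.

Merge sort trace:

Split: [15, 1, 4, 1] -> [15, 1] and [4, 1]
  Split: [15, 1] -> [15] and [1]
  Merge: [15] + [1] -> [1, 15]
  Split: [4, 1] -> [4] and [1]
  Merge: [4] + [1] -> [1, 4]
Merge: [1, 15] + [1, 4] -> [1, 1, 4, 15]

Final sorted array: [1, 1, 4, 15]

The merge sort proceeds by recursively splitting the array and merging sorted halves.
After all merges, the sorted array is [1, 1, 4, 15].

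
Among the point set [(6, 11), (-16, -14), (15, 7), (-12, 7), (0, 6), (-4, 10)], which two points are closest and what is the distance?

Computing all pairwise distances among 6 points:

d((6, 11), (-16, -14)) = 33.3017
d((6, 11), (15, 7)) = 9.8489
d((6, 11), (-12, 7)) = 18.4391
d((6, 11), (0, 6)) = 7.8102
d((6, 11), (-4, 10)) = 10.0499
d((-16, -14), (15, 7)) = 37.4433
d((-16, -14), (-12, 7)) = 21.3776
d((-16, -14), (0, 6)) = 25.6125
d((-16, -14), (-4, 10)) = 26.8328
d((15, 7), (-12, 7)) = 27.0
d((15, 7), (0, 6)) = 15.0333
d((15, 7), (-4, 10)) = 19.2354
d((-12, 7), (0, 6)) = 12.0416
d((-12, 7), (-4, 10)) = 8.544
d((0, 6), (-4, 10)) = 5.6569 <-- minimum

Closest pair: (0, 6) and (-4, 10) with distance 5.6569

The closest pair is (0, 6) and (-4, 10) with Euclidean distance 5.6569. For 6 points, brute-force pairwise comparison is shown above. For large n, the divide-and-conquer algorithm (sort by x, recurse on halves, check the dividing strip) achieves O(n log n).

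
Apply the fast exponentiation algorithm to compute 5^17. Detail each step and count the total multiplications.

Computing 5^17 by squaring (build up from 5^1; each line after the first costs one multiplication):

5^1 = 5
5^2 = (5^1)^2 = 5^2 = 25
5^4 = (5^2)^2 = 25^2 = 625
5^8 = (5^4)^2 = 625^2 = 390625
5^16 = (5^8)^2 = 390625^2 = 152587890625
5^17 = 5 * 5^16 = 5 * 152587890625 = 762939453125

Result: 762939453125
Multiplications needed: 5 (5 lines after 5^1)

5^17 = 762939453125. Using exponentiation by squaring, this requires 5 multiplications. The key idea: if the exponent is even, square the half-power; if odd, multiply by the base once.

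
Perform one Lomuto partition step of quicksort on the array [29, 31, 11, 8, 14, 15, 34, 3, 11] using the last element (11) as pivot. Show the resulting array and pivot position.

Lomuto partition with pivot = 11:

Initial array: [29, 31, 11, 8, 14, 15, 34, 3, 11]

arr[0]=29 > 11: no swap
arr[1]=31 > 11: no swap
arr[2]=11 <= 11: swap with position 0, array becomes [11, 31, 29, 8, 14, 15, 34, 3, 11]
arr[3]=8 <= 11: swap with position 1, array becomes [11, 8, 29, 31, 14, 15, 34, 3, 11]
arr[4]=14 > 11: no swap
arr[5]=15 > 11: no swap
arr[6]=34 > 11: no swap
arr[7]=3 <= 11: swap with position 2, array becomes [11, 8, 3, 31, 14, 15, 34, 29, 11]

Place pivot at position 3: [11, 8, 3, 11, 14, 15, 34, 29, 31]
Pivot position: 3

After partitioning with pivot 11, the array becomes [11, 8, 3, 11, 14, 15, 34, 29, 31]. The pivot is placed at index 3. All elements to the left of the pivot are <= 11, and all elements to the right are > 11.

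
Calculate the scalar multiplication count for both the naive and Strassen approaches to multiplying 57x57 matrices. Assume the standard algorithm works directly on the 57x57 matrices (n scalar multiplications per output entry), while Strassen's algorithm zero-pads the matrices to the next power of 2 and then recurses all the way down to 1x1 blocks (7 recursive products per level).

Matrix multiplication for 57x57 matrices:

Strassen's algorithm requires power-of-2 dimensions. Pad 57x57 to 64x64 (next power of 2).

Standard algorithm: 57^3 = 185193 multiplications
Strassen's algorithm: 7^(log2(64)) = 7^6 = 117649 multiplications
Savings: 185193 - 117649 = 67544 multiplications

Standard: 185193 multiplications (57^3). Strassen: 117649 multiplications (7^6, after padding to 64x64). Strassen reduces 8 recursive multiplications to 7 at each level.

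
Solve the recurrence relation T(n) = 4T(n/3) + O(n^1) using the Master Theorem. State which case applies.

Master Theorem for T(n) = 4T(n/3) + O(n^1):

a = 4, b = 3, c = 1
log_b(a) = log_3(4) = 1.2619

Case 1: c = 1 < log_3(4) = 1.2619
T(n) = O(n^(log_3 4))

For T(n) = 4T(n/3) + O(n^1): log_3(4) = 1.2619. This is Case 1 of the Master Theorem (c < log_b(a), work dominated by leaves), giving O(n^(log_3 4)).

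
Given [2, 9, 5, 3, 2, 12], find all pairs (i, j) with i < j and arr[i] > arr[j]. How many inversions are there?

Finding inversions in [2, 9, 5, 3, 2, 12]:

(1, 2): arr[1]=9 > arr[2]=5
(1, 3): arr[1]=9 > arr[3]=3
(1, 4): arr[1]=9 > arr[4]=2
(2, 3): arr[2]=5 > arr[3]=3
(2, 4): arr[2]=5 > arr[4]=2
(3, 4): arr[3]=3 > arr[4]=2

Total inversions: 6

The array has 6 inversion(s): (1,2), (1,3), (1,4), (2,3), (2,4), (3,4). Each pair (i,j) satisfies i < j and arr[i] > arr[j].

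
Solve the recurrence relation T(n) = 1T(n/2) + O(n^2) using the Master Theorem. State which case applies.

Master Theorem for T(n) = 1T(n/2) + O(n^2):

a = 1, b = 2, c = 2
log_b(a) = log_2(1) = 0.0000

Case 3: c = 2 > log_2(1) = 0.0000
T(n) = O(n^2) = O(n^2)

For T(n) = 1T(n/2) + O(n^2): log_2(1) = 0.0000. This is Case 3 of the Master Theorem (c > log_b(a), work dominated by root), giving O(n^2).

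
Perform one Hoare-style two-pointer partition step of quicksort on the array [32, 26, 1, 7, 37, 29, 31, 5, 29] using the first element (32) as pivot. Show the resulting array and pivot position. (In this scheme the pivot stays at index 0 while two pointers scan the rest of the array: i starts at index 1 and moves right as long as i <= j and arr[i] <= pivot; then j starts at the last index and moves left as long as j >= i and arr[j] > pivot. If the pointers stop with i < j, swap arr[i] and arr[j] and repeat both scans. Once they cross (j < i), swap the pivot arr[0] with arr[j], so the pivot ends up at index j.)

Hoare-style two-pointer partition with pivot = 32:

Initial array: [32, 26, 1, 7, 37, 29, 31, 5, 29]

Pointers start at i = 1, j = 8.
i stops at index 4 (arr[4]=37 > 32), j stops at index 8 (arr[8]=29 <= 32): swap arr[4] and arr[8], array becomes [32, 26, 1, 7, 29, 29, 31, 5, 37]
i ends at 8, j ends at 7: the pointers have crossed (j < i), so scanning stops.

Swap pivot arr[0] with arr[7] to place pivot at position 7: [5, 26, 1, 7, 29, 29, 31, 32, 37]
Pivot position: 7

After partitioning with pivot 32, the array becomes [5, 26, 1, 7, 29, 29, 31, 32, 37]. The pivot is placed at index 7. All elements to the left of the pivot are <= 32, and all elements to the right are > 32.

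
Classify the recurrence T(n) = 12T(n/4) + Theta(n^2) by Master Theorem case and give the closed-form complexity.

Master Theorem for T(n) = 12T(n/4) + O(n^2):

a = 12, b = 4, c = 2
log_b(a) = log_4(12) = 1.7925

Case 3: c = 2 > log_4(12) = 1.7925
T(n) = O(n^2) = O(n^2)

For T(n) = 12T(n/4) + O(n^2): log_4(12) = 1.7925. This is Case 3 of the Master Theorem (c > log_b(a), work dominated by root), giving O(n^2).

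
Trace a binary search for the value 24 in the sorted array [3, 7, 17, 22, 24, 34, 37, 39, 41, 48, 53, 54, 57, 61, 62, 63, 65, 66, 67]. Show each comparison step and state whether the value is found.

Binary search for 24 in [3, 7, 17, 22, 24, 34, 37, 39, 41, 48, 53, 54, 57, 61, 62, 63, 65, 66, 67]:

lo=0, hi=18, mid=9, arr[mid]=48 -> 48 > 24, search left half
lo=0, hi=8, mid=4, arr[mid]=24 -> Found target at index 4!

Binary search finds 24 at index 4 after 2 comparisons. The search repeatedly halves the search space by comparing with the middle element.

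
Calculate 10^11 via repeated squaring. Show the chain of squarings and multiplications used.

Computing 10^11 by squaring (build up from 10^1; each line after the first costs one multiplication):

10^1 = 10
10^2 = (10^1)^2 = 10^2 = 100
10^4 = (10^2)^2 = 100^2 = 10000
10^5 = 10 * 10^4 = 10 * 10000 = 100000
10^10 = (10^5)^2 = 100000^2 = 10000000000
10^11 = 10 * 10^10 = 10 * 10000000000 = 100000000000

Result: 100000000000
Multiplications needed: 5 (5 lines after 10^1)

10^11 = 100000000000. Using exponentiation by squaring, this requires 5 multiplications. The key idea: if the exponent is even, square the half-power; if odd, multiply by the base once.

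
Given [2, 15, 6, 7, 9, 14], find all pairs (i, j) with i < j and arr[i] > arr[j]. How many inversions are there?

Finding inversions in [2, 15, 6, 7, 9, 14]:

(1, 2): arr[1]=15 > arr[2]=6
(1, 3): arr[1]=15 > arr[3]=7
(1, 4): arr[1]=15 > arr[4]=9
(1, 5): arr[1]=15 > arr[5]=14

Total inversions: 4

The array has 4 inversion(s): (1,2), (1,3), (1,4), (1,5). Each pair (i,j) satisfies i < j and arr[i] > arr[j].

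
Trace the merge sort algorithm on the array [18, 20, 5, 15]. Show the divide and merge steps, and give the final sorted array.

Merge sort trace:

Split: [18, 20, 5, 15] -> [18, 20] and [5, 15]
  Split: [18, 20] -> [18] and [20]
  Merge: [18] + [20] -> [18, 20]
  Split: [5, 15] -> [5] and [15]
  Merge: [5] + [15] -> [5, 15]
Merge: [18, 20] + [5, 15] -> [5, 15, 18, 20]

Final sorted array: [5, 15, 18, 20]

The merge sort proceeds by recursively splitting the array and merging sorted halves.
After all merges, the sorted array is [5, 15, 18, 20].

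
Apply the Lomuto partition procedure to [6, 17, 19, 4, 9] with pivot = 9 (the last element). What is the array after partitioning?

Lomuto partition with pivot = 9:

Initial array: [6, 17, 19, 4, 9]

arr[0]=6 <= 9: swap with position 0, array becomes [6, 17, 19, 4, 9]
arr[1]=17 > 9: no swap
arr[2]=19 > 9: no swap
arr[3]=4 <= 9: swap with position 1, array becomes [6, 4, 19, 17, 9]

Place pivot at position 2: [6, 4, 9, 17, 19]
Pivot position: 2

After partitioning with pivot 9, the array becomes [6, 4, 9, 17, 19]. The pivot is placed at index 2. All elements to the left of the pivot are <= 9, and all elements to the right are > 9.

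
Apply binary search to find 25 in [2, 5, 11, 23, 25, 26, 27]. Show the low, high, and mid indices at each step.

Binary search for 25 in [2, 5, 11, 23, 25, 26, 27]:

lo=0, hi=6, mid=3, arr[mid]=23 -> 23 < 25, search right half
lo=4, hi=6, mid=5, arr[mid]=26 -> 26 > 25, search left half
lo=4, hi=4, mid=4, arr[mid]=25 -> Found target at index 4!

Binary search finds 25 at index 4 after 3 comparisons. The search repeatedly halves the search space by comparing with the middle element.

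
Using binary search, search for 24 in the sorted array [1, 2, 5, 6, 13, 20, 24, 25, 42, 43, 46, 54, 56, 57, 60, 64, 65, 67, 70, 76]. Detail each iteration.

Binary search for 24 in [1, 2, 5, 6, 13, 20, 24, 25, 42, 43, 46, 54, 56, 57, 60, 64, 65, 67, 70, 76]:

lo=0, hi=19, mid=9, arr[mid]=43 -> 43 > 24, search left half
lo=0, hi=8, mid=4, arr[mid]=13 -> 13 < 24, search right half
lo=5, hi=8, mid=6, arr[mid]=24 -> Found target at index 6!

Binary search finds 24 at index 6 after 3 comparisons. The search repeatedly halves the search space by comparing with the middle element.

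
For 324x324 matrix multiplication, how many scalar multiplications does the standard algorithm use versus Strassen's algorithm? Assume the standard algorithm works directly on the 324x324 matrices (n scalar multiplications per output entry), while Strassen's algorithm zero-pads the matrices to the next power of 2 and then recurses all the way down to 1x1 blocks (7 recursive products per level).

Matrix multiplication for 324x324 matrices:

Strassen's algorithm requires power-of-2 dimensions. Pad 324x324 to 512x512 (next power of 2).

Standard algorithm: 324^3 = 34012224 multiplications
Strassen's algorithm: 7^(log2(512)) = 7^9 = 40353607 multiplications
Difference: 34012224 - 40353607 = -6341383 (Strassen uses MORE here due to padding overhead — for small or just-over-power-of-2 n, padding can outweigh the per-level savings)

Standard: 34012224 multiplications (324^3). Strassen: 40353607 multiplications (7^9, after padding to 512x512). Strassen reduces 8 recursive multiplications to 7 at each level.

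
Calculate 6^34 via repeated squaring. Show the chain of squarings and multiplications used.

Computing 6^34 by squaring (build up from 6^1; each line after the first costs one multiplication):

6^1 = 6
6^2 = (6^1)^2 = 6^2 = 36
6^4 = (6^2)^2 = 36^2 = 1296
6^8 = (6^4)^2 = 1296^2 = 1679616
6^16 = (6^8)^2 = 1679616^2 = 2821109907456
6^17 = 6 * 6^16 = 6 * 2821109907456 = 16926659444736
6^34 = (6^17)^2 = 16926659444736^2 = 286511799958070431838109696

Result: 286511799958070431838109696
Multiplications needed: 6 (6 lines after 6^1)

6^34 = 286511799958070431838109696. Using exponentiation by squaring, this requires 6 multiplications. The key idea: if the exponent is even, square the half-power; if odd, multiply by the base once.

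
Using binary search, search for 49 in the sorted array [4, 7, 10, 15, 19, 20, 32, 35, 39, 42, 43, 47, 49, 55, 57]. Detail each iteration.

Binary search for 49 in [4, 7, 10, 15, 19, 20, 32, 35, 39, 42, 43, 47, 49, 55, 57]:

lo=0, hi=14, mid=7, arr[mid]=35 -> 35 < 49, search right half
lo=8, hi=14, mid=11, arr[mid]=47 -> 47 < 49, search right half
lo=12, hi=14, mid=13, arr[mid]=55 -> 55 > 49, search left half
lo=12, hi=12, mid=12, arr[mid]=49 -> Found target at index 12!

Binary search finds 49 at index 12 after 4 comparisons. The search repeatedly halves the search space by comparing with the middle element.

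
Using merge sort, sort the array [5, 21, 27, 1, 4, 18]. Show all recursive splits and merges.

Merge sort trace:

Split: [5, 21, 27, 1, 4, 18] -> [5, 21, 27] and [1, 4, 18]
  Split: [5, 21, 27] -> [5] and [21, 27]
    Split: [21, 27] -> [21] and [27]
    Merge: [21] + [27] -> [21, 27]
  Merge: [5] + [21, 27] -> [5, 21, 27]
  Split: [1, 4, 18] -> [1] and [4, 18]
    Split: [4, 18] -> [4] and [18]
    Merge: [4] + [18] -> [4, 18]
  Merge: [1] + [4, 18] -> [1, 4, 18]
Merge: [5, 21, 27] + [1, 4, 18] -> [1, 4, 5, 18, 21, 27]

Final sorted array: [1, 4, 5, 18, 21, 27]

The merge sort proceeds by recursively splitting the array and merging sorted halves.
After all merges, the sorted array is [1, 4, 5, 18, 21, 27].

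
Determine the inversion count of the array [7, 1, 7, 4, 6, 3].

Finding inversions in [7, 1, 7, 4, 6, 3]:

(0, 1): arr[0]=7 > arr[1]=1
(0, 3): arr[0]=7 > arr[3]=4
(0, 4): arr[0]=7 > arr[4]=6
(0, 5): arr[0]=7 > arr[5]=3
(2, 3): arr[2]=7 > arr[3]=4
(2, 4): arr[2]=7 > arr[4]=6
(2, 5): arr[2]=7 > arr[5]=3
(3, 5): arr[3]=4 > arr[5]=3
(4, 5): arr[4]=6 > arr[5]=3

Total inversions: 9

The array has 9 inversion(s): (0,1), (0,3), (0,4), (0,5), (2,3), (2,4), (2,5), (3,5), (4,5). Each pair (i,j) satisfies i < j and arr[i] > arr[j].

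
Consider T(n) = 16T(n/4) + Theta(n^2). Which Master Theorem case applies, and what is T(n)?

Master Theorem for T(n) = 16T(n/4) + O(n^2):

a = 16, b = 4, c = 2
log_b(a) = log_4(16) = 2.0000

Case 2: c = 2 = log_4(16) = 2.0000
T(n) = O(n^2 log n) = O(n^2 log n)

For T(n) = 16T(n/4) + O(n^2): log_4(16) = 2.0000. This is Case 2 of the Master Theorem (c = log_b(a), equal work at all levels), giving O(n^2 log n).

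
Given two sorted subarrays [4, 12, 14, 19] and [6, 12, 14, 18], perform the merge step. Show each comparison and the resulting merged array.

Merging process:

Compare 4 vs 6: take 4 from left. Merged: [4]
Compare 12 vs 6: take 6 from right. Merged: [4, 6]
Compare 12 vs 12: take 12 from left. Merged: [4, 6, 12]
Compare 14 vs 12: take 12 from right. Merged: [4, 6, 12, 12]
Compare 14 vs 14: take 14 from left. Merged: [4, 6, 12, 12, 14]
Compare 19 vs 14: take 14 from right. Merged: [4, 6, 12, 12, 14, 14]
Compare 19 vs 18: take 18 from right. Merged: [4, 6, 12, 12, 14, 14, 18]
Append remaining from left: [19]. Merged: [4, 6, 12, 12, 14, 14, 18, 19]

Final merged array: [4, 6, 12, 12, 14, 14, 18, 19]
Total comparisons: 7

The merged array is [4, 6, 12, 12, 14, 14, 18, 19], requiring 7 comparisons. The merge step runs in O(n) time where n is the total number of elements.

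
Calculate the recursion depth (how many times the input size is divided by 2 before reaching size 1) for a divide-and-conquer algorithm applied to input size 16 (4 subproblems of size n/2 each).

For divide and conquer with division factor 2:

Problem sizes at each level:
Level 0: 16
Level 1: 8
Level 2: 4
Level 3: 2
Level 4: 1

The root is level 0 and the size-1 base case is level 4 (the tree spans levels 0 through 4, i.e. 5 levels counting the root), so the depth is the number of divisions: log_2(16) = 4

The recursion tree depth is log_2(16) = 4. At each level, the problem size is divided by 2, so it takes 4 divisions to reduce to a base case of size 1. The algorithm makes 4 recursive calls at each level.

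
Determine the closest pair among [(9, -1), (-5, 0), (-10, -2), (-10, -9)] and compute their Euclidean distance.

Computing all pairwise distances among 4 points:

d((9, -1), (-5, 0)) = 14.0357
d((9, -1), (-10, -2)) = 19.0263
d((9, -1), (-10, -9)) = 20.6155
d((-5, 0), (-10, -2)) = 5.3852 <-- minimum
d((-5, 0), (-10, -9)) = 10.2956
d((-10, -2), (-10, -9)) = 7.0

Closest pair: (-5, 0) and (-10, -2) with distance 5.3852

The closest pair is (-5, 0) and (-10, -2) with Euclidean distance 5.3852. For 4 points, brute-force pairwise comparison is shown above. For large n, the divide-and-conquer algorithm (sort by x, recurse on halves, check the dividing strip) achieves O(n log n).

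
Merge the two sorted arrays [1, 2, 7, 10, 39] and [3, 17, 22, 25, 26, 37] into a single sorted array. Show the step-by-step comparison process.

Merging process:

Compare 1 vs 3: take 1 from left. Merged: [1]
Compare 2 vs 3: take 2 from left. Merged: [1, 2]
Compare 7 vs 3: take 3 from right. Merged: [1, 2, 3]
Compare 7 vs 17: take 7 from left. Merged: [1, 2, 3, 7]
Compare 10 vs 17: take 10 from left. Merged: [1, 2, 3, 7, 10]
Compare 39 vs 17: take 17 from right. Merged: [1, 2, 3, 7, 10, 17]
Compare 39 vs 22: take 22 from right. Merged: [1, 2, 3, 7, 10, 17, 22]
Compare 39 vs 25: take 25 from right. Merged: [1, 2, 3, 7, 10, 17, 22, 25]
Compare 39 vs 26: take 26 from right. Merged: [1, 2, 3, 7, 10, 17, 22, 25, 26]
Compare 39 vs 37: take 37 from right. Merged: [1, 2, 3, 7, 10, 17, 22, 25, 26, 37]
Append remaining from left: [39]. Merged: [1, 2, 3, 7, 10, 17, 22, 25, 26, 37, 39]

Final merged array: [1, 2, 3, 7, 10, 17, 22, 25, 26, 37, 39]
Total comparisons: 10

The merged array is [1, 2, 3, 7, 10, 17, 22, 25, 26, 37, 39], requiring 10 comparisons. The merge step runs in O(n) time where n is the total number of elements.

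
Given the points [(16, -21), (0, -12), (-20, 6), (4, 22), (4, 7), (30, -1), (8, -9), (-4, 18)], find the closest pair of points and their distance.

Computing all pairwise distances among 8 points:

d((16, -21), (0, -12)) = 18.3576
d((16, -21), (-20, 6)) = 45.0
d((16, -21), (4, 22)) = 44.643
d((16, -21), (4, 7)) = 30.4631
d((16, -21), (30, -1)) = 24.4131
d((16, -21), (8, -9)) = 14.4222
d((16, -21), (-4, 18)) = 43.8292
d((0, -12), (-20, 6)) = 26.9072
d((0, -12), (4, 22)) = 34.2345
d((0, -12), (4, 7)) = 19.4165
d((0, -12), (30, -1)) = 31.9531
d((0, -12), (8, -9)) = 8.544 <-- minimum
d((0, -12), (-4, 18)) = 30.2655
d((-20, 6), (4, 22)) = 28.8444
d((-20, 6), (4, 7)) = 24.0208
d((-20, 6), (30, -1)) = 50.4876
d((-20, 6), (8, -9)) = 31.7648
d((-20, 6), (-4, 18)) = 20.0
d((4, 22), (4, 7)) = 15.0
d((4, 22), (30, -1)) = 34.7131
d((4, 22), (8, -9)) = 31.257
d((4, 22), (-4, 18)) = 8.9443
d((4, 7), (30, -1)) = 27.2029
d((4, 7), (8, -9)) = 16.4924
d((4, 7), (-4, 18)) = 13.6015
d((30, -1), (8, -9)) = 23.4094
d((30, -1), (-4, 18)) = 38.9487
d((8, -9), (-4, 18)) = 29.5466

Closest pair: (0, -12) and (8, -9) with distance 8.544

The closest pair is (0, -12) and (8, -9) with Euclidean distance 8.544. For 8 points, brute-force pairwise comparison is shown above. For large n, the divide-and-conquer algorithm (sort by x, recurse on halves, check the dividing strip) achieves O(n log n).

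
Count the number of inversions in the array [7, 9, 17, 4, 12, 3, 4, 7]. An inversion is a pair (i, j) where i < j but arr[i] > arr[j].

Finding inversions in [7, 9, 17, 4, 12, 3, 4, 7]:

(0, 3): arr[0]=7 > arr[3]=4
(0, 5): arr[0]=7 > arr[5]=3
(0, 6): arr[0]=7 > arr[6]=4
(1, 3): arr[1]=9 > arr[3]=4
(1, 5): arr[1]=9 > arr[5]=3
(1, 6): arr[1]=9 > arr[6]=4
(1, 7): arr[1]=9 > arr[7]=7
(2, 3): arr[2]=17 > arr[3]=4
(2, 4): arr[2]=17 > arr[4]=12
(2, 5): arr[2]=17 > arr[5]=3
(2, 6): arr[2]=17 > arr[6]=4
(2, 7): arr[2]=17 > arr[7]=7
(3, 5): arr[3]=4 > arr[5]=3
(4, 5): arr[4]=12 > arr[5]=3
(4, 6): arr[4]=12 > arr[6]=4
(4, 7): arr[4]=12 > arr[7]=7

Total inversions: 16

The array has 16 inversion(s): (0,3), (0,5), (0,6), (1,3), (1,5), (1,6), (1,7), (2,3), (2,4), (2,5), (2,6), (2,7), (3,5), (4,5), (4,6), (4,7). Each pair (i,j) satisfies i < j and arr[i] > arr[j].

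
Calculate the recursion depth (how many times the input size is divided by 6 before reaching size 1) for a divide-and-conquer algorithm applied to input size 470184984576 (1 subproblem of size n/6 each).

For divide and conquer with division factor 6:

Problem sizes at each level:
Level 0: 470184984576
Level 1: 78364164096
Level 2: 13060694016
Level 3: 2176782336
Level 4: 362797056
Level 5: 60466176
Level 6: 10077696
Level 7: 1679616
Level 8: 279936
Level 9: 46656
Level 10: 7776
Level 11: 1296
Level 12: 216
Level 13: 36
Level 14: 6
Level 15: 1

The root is level 0 and the size-1 base case is level 15 (the tree spans levels 0 through 15, i.e. 16 levels counting the root), so the depth is the number of divisions: log_6(470184984576) = 15

The recursion tree depth is log_6(470184984576) = 15. At each level, the problem size is divided by 6, so it takes 15 divisions to reduce to a base case of size 1. The algorithm makes 1 recursive call at each level.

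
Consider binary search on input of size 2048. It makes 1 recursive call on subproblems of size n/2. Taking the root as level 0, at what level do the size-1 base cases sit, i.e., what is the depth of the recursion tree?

For divide and conquer with division factor 2:

Problem sizes at each level:
Level 0: 2048
Level 1: 1024
Level 2: 512
Level 3: 256
Level 4: 128
Level 5: 64
Level 6: 32
Level 7: 16
Level 8: 8
Level 9: 4
Level 10: 2
Level 11: 1

The root is level 0 and the size-1 base case is level 11 (the tree spans levels 0 through 11, i.e. 12 levels counting the root), so the depth is the number of divisions: log_2(2048) = 11

The recursion tree depth is log_2(2048) = 11. At each level, the problem size is divided by 2, so it takes 11 divisions to reduce to a base case of size 1. The algorithm makes 1 recursive call at each level.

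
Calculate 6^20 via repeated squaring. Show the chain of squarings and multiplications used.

Computing 6^20 by squaring (build up from 6^1; each line after the first costs one multiplication):

6^1 = 6
6^2 = (6^1)^2 = 6^2 = 36
6^4 = (6^2)^2 = 36^2 = 1296
6^5 = 6 * 6^4 = 6 * 1296 = 7776
6^10 = (6^5)^2 = 7776^2 = 60466176
6^20 = (6^10)^2 = 60466176^2 = 3656158440062976

Result: 3656158440062976
Multiplications needed: 5 (5 lines after 6^1)

6^20 = 3656158440062976. Using exponentiation by squaring, this requires 5 multiplications. The key idea: if the exponent is even, square the half-power; if odd, multiply by the base once.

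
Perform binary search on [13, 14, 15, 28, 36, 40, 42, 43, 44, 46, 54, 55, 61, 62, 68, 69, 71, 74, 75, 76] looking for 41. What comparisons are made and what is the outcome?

Binary search for 41 in [13, 14, 15, 28, 36, 40, 42, 43, 44, 46, 54, 55, 61, 62, 68, 69, 71, 74, 75, 76]:

lo=0, hi=19, mid=9, arr[mid]=46 -> 46 > 41, search left half
lo=0, hi=8, mid=4, arr[mid]=36 -> 36 < 41, search right half
lo=5, hi=8, mid=6, arr[mid]=42 -> 42 > 41, search left half
lo=5, hi=5, mid=5, arr[mid]=40 -> 40 < 41, search right half
lo=6 > hi=5, target 41 not found

Binary search determines that 41 is not in the array after 4 comparisons. The search space was exhausted without finding the target.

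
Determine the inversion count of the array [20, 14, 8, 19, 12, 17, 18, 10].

Finding inversions in [20, 14, 8, 19, 12, 17, 18, 10]:

(0, 1): arr[0]=20 > arr[1]=14
(0, 2): arr[0]=20 > arr[2]=8
(0, 3): arr[0]=20 > arr[3]=19
(0, 4): arr[0]=20 > arr[4]=12
(0, 5): arr[0]=20 > arr[5]=17
(0, 6): arr[0]=20 > arr[6]=18
(0, 7): arr[0]=20 > arr[7]=10
(1, 2): arr[1]=14 > arr[2]=8
(1, 4): arr[1]=14 > arr[4]=12
(1, 7): arr[1]=14 > arr[7]=10
(3, 4): arr[3]=19 > arr[4]=12
(3, 5): arr[3]=19 > arr[5]=17
(3, 6): arr[3]=19 > arr[6]=18
(3, 7): arr[3]=19 > arr[7]=10
(4, 7): arr[4]=12 > arr[7]=10
(5, 7): arr[5]=17 > arr[7]=10
(6, 7): arr[6]=18 > arr[7]=10

Total inversions: 17

The array has 17 inversion(s): (0,1), (0,2), (0,3), (0,4), (0,5), (0,6), (0,7), (1,2), (1,4), (1,7), (3,4), (3,5), (3,6), (3,7), (4,7), (5,7), (6,7). Each pair (i,j) satisfies i < j and arr[i] > arr[j].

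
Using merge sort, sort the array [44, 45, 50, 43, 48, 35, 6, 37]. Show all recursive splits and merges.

Merge sort trace:

Split: [44, 45, 50, 43, 48, 35, 6, 37] -> [44, 45, 50, 43] and [48, 35, 6, 37]
  Split: [44, 45, 50, 43] -> [44, 45] and [50, 43]
    Split: [44, 45] -> [44] and [45]
    Merge: [44] + [45] -> [44, 45]
    Split: [50, 43] -> [50] and [43]
    Merge: [50] + [43] -> [43, 50]
  Merge: [44, 45] + [43, 50] -> [43, 44, 45, 50]
  Split: [48, 35, 6, 37] -> [48, 35] and [6, 37]
    Split: [48, 35] -> [48] and [35]
    Merge: [48] + [35] -> [35, 48]
    Split: [6, 37] -> [6] and [37]
    Merge: [6] + [37] -> [6, 37]
  Merge: [35, 48] + [6, 37] -> [6, 35, 37, 48]
Merge: [43, 44, 45, 50] + [6, 35, 37, 48] -> [6, 35, 37, 43, 44, 45, 48, 50]

Final sorted array: [6, 35, 37, 43, 44, 45, 48, 50]

The merge sort proceeds by recursively splitting the array and merging sorted halves.
After all merges, the sorted array is [6, 35, 37, 43, 44, 45, 48, 50].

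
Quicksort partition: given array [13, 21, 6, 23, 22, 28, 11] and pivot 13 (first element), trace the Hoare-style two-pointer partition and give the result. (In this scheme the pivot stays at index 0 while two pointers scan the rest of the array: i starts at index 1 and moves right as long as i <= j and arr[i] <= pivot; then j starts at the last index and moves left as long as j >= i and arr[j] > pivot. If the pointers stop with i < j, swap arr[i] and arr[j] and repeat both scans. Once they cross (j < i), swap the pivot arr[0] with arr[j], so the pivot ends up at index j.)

Hoare-style two-pointer partition with pivot = 13:

Initial array: [13, 21, 6, 23, 22, 28, 11]

Pointers start at i = 1, j = 6.
i stops at index 1 (arr[1]=21 > 13), j stops at index 6 (arr[6]=11 <= 13): swap arr[1] and arr[6], array becomes [13, 11, 6, 23, 22, 28, 21]
i ends at 3, j ends at 2: the pointers have crossed (j < i), so scanning stops.

Swap pivot arr[0] with arr[2] to place pivot at position 2: [6, 11, 13, 23, 22, 28, 21]
Pivot position: 2

After partitioning with pivot 13, the array becomes [6, 11, 13, 23, 22, 28, 21]. The pivot is placed at index 2. All elements to the left of the pivot are <= 13, and all elements to the right are > 13.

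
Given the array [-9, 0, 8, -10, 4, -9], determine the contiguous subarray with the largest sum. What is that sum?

Using Kadane's algorithm on [-9, 0, 8, -10, 4, -9]:

Scanning through the array:
Position 1 (value 0): max_ending_here = 0, max_so_far = 0
Position 2 (value 8): max_ending_here = 8, max_so_far = 8
Position 3 (value -10): max_ending_here = -2, max_so_far = 8
Position 4 (value 4): max_ending_here = 4, max_so_far = 8
Position 5 (value -9): max_ending_here = -5, max_so_far = 8

Maximum subarray: [0, 8]
Maximum sum: 8

The maximum subarray is [0, 8] with sum 8. This subarray runs from index 1 to index 2.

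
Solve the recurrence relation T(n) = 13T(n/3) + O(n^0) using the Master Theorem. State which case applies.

Master Theorem for T(n) = 13T(n/3) + O(n^0):

a = 13, b = 3, c = 0
log_b(a) = log_3(13) = 2.3347

Case 1: c = 0 < log_3(13) = 2.3347
T(n) = O(n^(log_3 13))

For T(n) = 13T(n/3) + O(n^0): log_3(13) = 2.3347. This is Case 1 of the Master Theorem (c < log_b(a), work dominated by leaves), giving O(n^(log_3 13)).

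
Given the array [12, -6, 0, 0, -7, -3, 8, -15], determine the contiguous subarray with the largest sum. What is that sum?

Using Kadane's algorithm on [12, -6, 0, 0, -7, -3, 8, -15]:

Scanning through the array:
Position 1 (value -6): max_ending_here = 6, max_so_far = 12
Position 2 (value 0): max_ending_here = 6, max_so_far = 12
Position 3 (value 0): max_ending_here = 6, max_so_far = 12
Position 4 (value -7): max_ending_here = -1, max_so_far = 12
Position 5 (value -3): max_ending_here = -3, max_so_far = 12
Position 6 (value 8): max_ending_here = 8, max_so_far = 12
Position 7 (value -15): max_ending_here = -7, max_so_far = 12

Maximum subarray: [12]
Maximum sum: 12

The maximum subarray is [12] with sum 12. This subarray runs from index 0 to index 0.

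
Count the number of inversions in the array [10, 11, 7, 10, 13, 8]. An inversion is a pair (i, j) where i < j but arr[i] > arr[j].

Finding inversions in [10, 11, 7, 10, 13, 8]:

(0, 2): arr[0]=10 > arr[2]=7
(0, 5): arr[0]=10 > arr[5]=8
(1, 2): arr[1]=11 > arr[2]=7
(1, 3): arr[1]=11 > arr[3]=10
(1, 5): arr[1]=11 > arr[5]=8
(3, 5): arr[3]=10 > arr[5]=8
(4, 5): arr[4]=13 > arr[5]=8

Total inversions: 7

The array has 7 inversion(s): (0,2), (0,5), (1,2), (1,3), (1,5), (3,5), (4,5). Each pair (i,j) satisfies i < j and arr[i] > arr[j].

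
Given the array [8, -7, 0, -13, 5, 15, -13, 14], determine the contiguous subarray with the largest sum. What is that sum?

Using Kadane's algorithm on [8, -7, 0, -13, 5, 15, -13, 14]:

Scanning through the array:
Position 1 (value -7): max_ending_here = 1, max_so_far = 8
Position 2 (value 0): max_ending_here = 1, max_so_far = 8
Position 3 (value -13): max_ending_here = -12, max_so_far = 8
Position 4 (value 5): max_ending_here = 5, max_so_far = 8
Position 5 (value 15): max_ending_here = 20, max_so_far = 20
Position 6 (value -13): max_ending_here = 7, max_so_far = 20
Position 7 (value 14): max_ending_here = 21, max_so_far = 21

Maximum subarray: [5, 15, -13, 14]
Maximum sum: 21

The maximum subarray is [5, 15, -13, 14] with sum 21. This subarray runs from index 4 to index 7.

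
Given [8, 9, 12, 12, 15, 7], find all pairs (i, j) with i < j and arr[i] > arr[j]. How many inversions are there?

Finding inversions in [8, 9, 12, 12, 15, 7]:

(0, 5): arr[0]=8 > arr[5]=7
(1, 5): arr[1]=9 > arr[5]=7
(2, 5): arr[2]=12 > arr[5]=7
(3, 5): arr[3]=12 > arr[5]=7
(4, 5): arr[4]=15 > arr[5]=7

Total inversions: 5

The array has 5 inversion(s): (0,5), (1,5), (2,5), (3,5), (4,5). Each pair (i,j) satisfies i < j and arr[i] > arr[j].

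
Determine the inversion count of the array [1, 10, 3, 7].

Finding inversions in [1, 10, 3, 7]:

(1, 2): arr[1]=10 > arr[2]=3
(1, 3): arr[1]=10 > arr[3]=7

Total inversions: 2

The array has 2 inversion(s): (1,2), (1,3). Each pair (i,j) satisfies i < j and arr[i] > arr[j].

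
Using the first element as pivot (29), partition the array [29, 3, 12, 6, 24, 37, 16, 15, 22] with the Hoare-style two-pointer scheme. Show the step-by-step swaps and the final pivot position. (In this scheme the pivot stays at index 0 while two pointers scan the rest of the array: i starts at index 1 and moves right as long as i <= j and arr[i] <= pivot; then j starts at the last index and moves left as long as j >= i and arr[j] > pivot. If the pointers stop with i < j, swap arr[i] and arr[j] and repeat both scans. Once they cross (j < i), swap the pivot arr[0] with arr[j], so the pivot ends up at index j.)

Hoare-style two-pointer partition with pivot = 29:

Initial array: [29, 3, 12, 6, 24, 37, 16, 15, 22]

Pointers start at i = 1, j = 8.
i stops at index 5 (arr[5]=37 > 29), j stops at index 8 (arr[8]=22 <= 29): swap arr[5] and arr[8], array becomes [29, 3, 12, 6, 24, 22, 16, 15, 37]
i ends at 8, j ends at 7: the pointers have crossed (j < i), so scanning stops.

Swap pivot arr[0] with arr[7] to place pivot at position 7: [15, 3, 12, 6, 24, 22, 16, 29, 37]
Pivot position: 7

After partitioning with pivot 29, the array becomes [15, 3, 12, 6, 24, 22, 16, 29, 37]. The pivot is placed at index 7. All elements to the left of the pivot are <= 29, and all elements to the right are > 29.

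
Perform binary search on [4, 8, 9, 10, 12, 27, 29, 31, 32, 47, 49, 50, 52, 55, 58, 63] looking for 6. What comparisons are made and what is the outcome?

Binary search for 6 in [4, 8, 9, 10, 12, 27, 29, 31, 32, 47, 49, 50, 52, 55, 58, 63]:

lo=0, hi=15, mid=7, arr[mid]=31 -> 31 > 6, search left half
lo=0, hi=6, mid=3, arr[mid]=10 -> 10 > 6, search left half
lo=0, hi=2, mid=1, arr[mid]=8 -> 8 > 6, search left half
lo=0, hi=0, mid=0, arr[mid]=4 -> 4 < 6, search right half
lo=1 > hi=0, target 6 not found

Binary search determines that 6 is not in the array after 4 comparisons. The search space was exhausted without finding the target.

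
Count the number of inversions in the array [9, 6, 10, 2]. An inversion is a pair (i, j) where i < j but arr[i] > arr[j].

Finding inversions in [9, 6, 10, 2]:

(0, 1): arr[0]=9 > arr[1]=6
(0, 3): arr[0]=9 > arr[3]=2
(1, 3): arr[1]=6 > arr[3]=2
(2, 3): arr[2]=10 > arr[3]=2

Total inversions: 4

The array has 4 inversion(s): (0,1), (0,3), (1,3), (2,3). Each pair (i,j) satisfies i < j and arr[i] > arr[j].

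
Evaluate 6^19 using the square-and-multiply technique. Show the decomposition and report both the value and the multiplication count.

Computing 6^19 by squaring (build up from 6^1; each line after the first costs one multiplication):

6^1 = 6
6^2 = (6^1)^2 = 6^2 = 36
6^4 = (6^2)^2 = 36^2 = 1296
6^8 = (6^4)^2 = 1296^2 = 1679616
6^9 = 6 * 6^8 = 6 * 1679616 = 10077696
6^18 = (6^9)^2 = 10077696^2 = 101559956668416
6^19 = 6 * 6^18 = 6 * 101559956668416 = 609359740010496

Result: 609359740010496
Multiplications needed: 6 (6 lines after 6^1)

6^19 = 609359740010496. Using exponentiation by squaring, this requires 6 multiplications. The key idea: if the exponent is even, square the half-power; if odd, multiply by the base once.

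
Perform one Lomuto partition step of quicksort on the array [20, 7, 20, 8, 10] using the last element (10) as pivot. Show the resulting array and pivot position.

Lomuto partition with pivot = 10:

Initial array: [20, 7, 20, 8, 10]

arr[0]=20 > 10: no swap
arr[1]=7 <= 10: swap with position 0, array becomes [7, 20, 20, 8, 10]
arr[2]=20 > 10: no swap
arr[3]=8 <= 10: swap with position 1, array becomes [7, 8, 20, 20, 10]

Place pivot at position 2: [7, 8, 10, 20, 20]
Pivot position: 2

After partitioning with pivot 10, the array becomes [7, 8, 10, 20, 20]. The pivot is placed at index 2. All elements to the left of the pivot are <= 10, and all elements to the right are > 10.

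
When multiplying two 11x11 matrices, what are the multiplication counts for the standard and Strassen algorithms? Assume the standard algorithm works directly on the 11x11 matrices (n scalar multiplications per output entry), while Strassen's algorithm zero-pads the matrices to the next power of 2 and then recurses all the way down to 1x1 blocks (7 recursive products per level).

Matrix multiplication for 11x11 matrices:

Strassen's algorithm requires power-of-2 dimensions. Pad 11x11 to 16x16 (next power of 2).

Standard algorithm: 11^3 = 1331 multiplications
Strassen's algorithm: 7^(log2(16)) = 7^4 = 2401 multiplications
Difference: 1331 - 2401 = -1070 (Strassen uses MORE here due to padding overhead — for small or just-over-power-of-2 n, padding can outweigh the per-level savings)

Standard: 1331 multiplications (11^3). Strassen: 2401 multiplications (7^4, after padding to 16x16). Strassen reduces 8 recursive multiplications to 7 at each level.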